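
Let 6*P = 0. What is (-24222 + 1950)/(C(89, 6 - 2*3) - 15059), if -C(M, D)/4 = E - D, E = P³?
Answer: 22272/15059 ≈ 1.4790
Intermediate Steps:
P = 0 (P = (⅙)*0 = 0)
E = 0 (E = 0³ = 0)
C(M, D) = 4*D (C(M, D) = -4*(0 - D) = -(-4)*D = 4*D)
(-24222 + 1950)/(C(89, 6 - 2*3) - 15059) = (-24222 + 1950)/(4*(6 - 2*3) - 15059) = -22272/(4*(6 - 6) - 15059) = -22272/(4*0 - 15059) = -22272/(0 - 15059) = -22272/(-15059) = -22272*(-1/15059) = 22272/15059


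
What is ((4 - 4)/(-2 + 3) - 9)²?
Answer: 81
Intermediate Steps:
((4 - 4)/(-2 + 3) - 9)² = (0/1 - 9)² = (0*1 - 9)² = (0 - 9)² = (-9)² = 81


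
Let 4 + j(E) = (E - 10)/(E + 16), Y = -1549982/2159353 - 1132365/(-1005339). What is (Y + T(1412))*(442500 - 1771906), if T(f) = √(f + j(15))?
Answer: -56146411922684642/103375323127 - 1329406*√1353243/31 ≈ -5.0430e+7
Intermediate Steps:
Y = 42234209807/103375323127 (Y = -1549982*1/2159353 - 1132365*(-1/1005339) = -221426/308479 + 377455/335113 = 42234209807/103375323127 ≈ 0.40855)
j(E) = -4 + (-10 + E)/(16 + E) (j(E) = -4 + (E - 10)/(E + 16) = -4 + (-10 + E)/(16 + E))
T(f) = √(-119/31 + f) (T(f) = √(f + (-74 - 3*15)/(16 + 15)) = √(f + (-74 - 45)/31) = √(f + (1/31)*(-119)) = √(f - 119/31) = √(-119/31 + f))
(Y + T(1412))*(442500 - 1771906) = (42234209807/103375323127 + √(-3689 + 961*1412)/31)*(442500 - 1771906) = (42234209807/103375323127 + √(-3689 + 1356932)/31)*(-1329406) = (42234209807/103375323127 + √1353243/31)*(-1329406) = -56146411922684642/103375323127 - 1329406*√1353243/31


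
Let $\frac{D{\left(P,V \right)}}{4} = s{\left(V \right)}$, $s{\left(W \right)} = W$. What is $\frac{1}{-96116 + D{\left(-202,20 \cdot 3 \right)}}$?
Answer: $- \frac{1}{95876} \approx -1.043 \cdot 10^{-5}$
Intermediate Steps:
$D{\left(P,V \right)} = 4 V$
$\frac{1}{-96116 + D{\left(-202,20 \cdot 3 \right)}} = \frac{1}{-96116 + 4 \cdot 20 \cdot 3} = \frac{1}{-96116 + 4 \cdot 60} = \frac{1}{-96116 + 240} = \frac{1}{-95876} = - \frac{1}{95876}$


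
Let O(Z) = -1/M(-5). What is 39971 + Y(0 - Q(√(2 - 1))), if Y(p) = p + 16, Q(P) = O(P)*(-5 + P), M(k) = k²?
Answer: 999671/25 ≈ 39987.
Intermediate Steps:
O(Z) = -1/25 (O(Z) = -1/((-5)²) = -1/25)
Q(P) = ⅕ - P/25 (Q(P) = -(-5 + P)/25 = ⅕ - P/25)
Y(p) = 16 + p
39971 + Y(0 - Q(√(2 - 1))) = 39971 + (16 + (0 - (⅕ - √(2 - 1)/25))) = 39971 + (16 + (0 - (⅕ - √1/25))) = 39971 + (16 + (0 - (⅕ - 1/25*1))) = 39971 + (16 + (0 - (⅕ - 1/25))) = 39971 + (16 + (0 - 1*4/25)) = 39971 + (16 + (0 - 4/25)) = 39971 + (16 - 4/25) = 39971 + 396/25 = 999671/25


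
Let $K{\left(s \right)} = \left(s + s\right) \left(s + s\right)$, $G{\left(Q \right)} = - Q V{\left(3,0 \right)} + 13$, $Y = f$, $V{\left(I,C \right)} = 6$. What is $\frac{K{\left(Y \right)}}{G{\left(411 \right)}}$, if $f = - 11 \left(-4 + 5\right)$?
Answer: $- \frac{44}{223} \approx -0.19731$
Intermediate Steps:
$f = -11$ ($f = \left(-11\right) 1 = -11$)
$Y = -11$
$G{\left(Q \right)} = 13 - 6 Q$ ($G{\left(Q \right)} = - Q 6 + 13 = - 6 Q + 13 = 13 - 6 Q$)
$K{\left(s \right)} = 4 s^{2}$ ($K{\left(s \right)} = 2 s 2 s = 4 s^{2}$)
$\frac{K{\left(Y \right)}}{G{\left(411 \right)}} = \frac{4 \left(-11\right)^{2}}{13 - 2466} = \frac{4 \cdot 121}{13 - 2466} = \frac{484}{-2453} = 484 \left(- \frac{1}{2453}\right) = - \frac{44}{223}$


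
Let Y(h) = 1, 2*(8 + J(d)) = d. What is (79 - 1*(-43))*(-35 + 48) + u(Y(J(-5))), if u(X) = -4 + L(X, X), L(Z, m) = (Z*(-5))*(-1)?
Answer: 1587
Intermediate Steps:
J(d) = -8 + d/2
L(Z, m) = 5*Z (L(Z, m) = -5*Z*(-1) = 5*Z)
u(X) = -4 + 5*X
(79 - 1*(-43))*(-35 + 48) + u(Y(J(-5))) = (79 - 1*(-43))*(-35 + 48) + (-4 + 5*1) = (79 + 43)*13 + (-4 + 5) = 122*13 + 1 = 1586 + 1 = 1587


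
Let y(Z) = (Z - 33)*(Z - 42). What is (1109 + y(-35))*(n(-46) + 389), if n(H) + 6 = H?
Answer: 2138265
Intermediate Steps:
y(Z) = (-42 + Z)*(-33 + Z) (y(Z) = (-33 + Z)*(-42 + Z) = (-42 + Z)*(-33 + Z))
n(H) = -6 + H
(1109 + y(-35))*(n(-46) + 389) = (1109 + (1386 + (-35)² - 75*(-35)))*((-6 - 46) + 389) = (1109 + (1386 + 1225 + 2625))*(-52 + 389) = (1109 + 5236)*337 = 6345*337 = 2138265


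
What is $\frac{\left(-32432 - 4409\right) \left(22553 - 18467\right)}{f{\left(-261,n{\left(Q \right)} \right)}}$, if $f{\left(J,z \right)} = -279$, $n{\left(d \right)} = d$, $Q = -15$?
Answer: $\frac{16725814}{31} \approx 5.3954 \cdot 10^{5}$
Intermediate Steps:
$\frac{\left(-32432 - 4409\right) \left(22553 - 18467\right)}{f{\left(-261,n{\left(Q \right)} \right)}} = \frac{\left(-32432 - 4409\right) \left(22553 - 18467\right)}{-279} = \left(-36841\right) 4086 \left(- \frac{1}{279}\right) = \left(-150532326\right) \left(- \frac{1}{279}\right) = \frac{16725814}{31}$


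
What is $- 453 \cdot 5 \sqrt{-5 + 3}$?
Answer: $- 2265 i \sqrt{2} \approx - 3203.2 i$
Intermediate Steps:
$- 453 \cdot 5 \sqrt{-5 + 3} = - 453 \cdot 5 \sqrt{-2} = - 453 \cdot 5 i \sqrt{2} = - 2265 i \sqrt{2}$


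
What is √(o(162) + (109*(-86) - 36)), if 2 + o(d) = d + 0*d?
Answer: 5*I*√370 ≈ 96.177*I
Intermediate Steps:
o(d) = -2 + d (o(d) = -2 + (d + 0*d) = -2 + (d + 0) = -2 + d)
√(o(162) + (109*(-86) - 36)) = √((-2 + 162) + (109*(-86) - 36)) = √(160 + (-9374 - 36)) = √(160 - 9410) = √(-9250) = 5*I*√370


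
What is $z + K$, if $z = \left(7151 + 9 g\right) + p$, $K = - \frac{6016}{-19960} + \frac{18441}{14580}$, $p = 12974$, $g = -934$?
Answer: $\frac{3158223773}{269460} \approx 11721.0$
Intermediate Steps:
$K = \frac{422033}{269460}$ ($K = \left(-6016\right) \left(- \frac{1}{19960}\right) + 18441 \cdot \frac{1}{14580} = \frac{752}{2495} + \frac{683}{540} = \frac{422033}{269460} \approx 1.5662$)
$z = 11719$ ($z = \left(7151 + 9 \left(-934\right)\right) + 12974 = \left(7151 - 8406\right) + 12974 = -1255 + 12974 = 11719$)
$z + K = 11719 + \frac{422033}{269460} = \frac{3158223773}{269460}$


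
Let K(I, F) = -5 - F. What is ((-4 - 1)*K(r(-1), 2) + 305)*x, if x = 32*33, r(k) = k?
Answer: 359040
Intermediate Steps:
x = 1056
((-4 - 1)*K(r(-1), 2) + 305)*x = ((-4 - 1)*(-5 - 1*2) + 305)*1056 = (-5*(-5 - 2) + 305)*1056 = (-5*(-7) + 305)*1056 = (35 + 305)*1056 = 340*1056 = 359040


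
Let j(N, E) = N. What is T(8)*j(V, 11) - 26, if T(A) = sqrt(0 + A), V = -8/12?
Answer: -26 - 4*sqrt(2)/3 ≈ -27.886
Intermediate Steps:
V = -2/3 (V = -8*1/12 = -2/3 ≈ -0.66667)
T(A) = sqrt(A)
T(8)*j(V, 11) - 26 = sqrt(8)*(-2/3) - 26 = (2*sqrt(2))*(-2/3) - 26 = -4*sqrt(2)/3 - 26 = -26 - 4*sqrt(2)/3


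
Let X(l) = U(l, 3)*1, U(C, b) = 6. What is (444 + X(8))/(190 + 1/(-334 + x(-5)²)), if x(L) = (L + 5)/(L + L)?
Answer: 16700/7051 ≈ 2.3685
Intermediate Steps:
x(L) = (5 + L)/(2*L) (x(L) = (5 + L)/((2*L)) = (5 + L)*(1/(2*L)) = (5 + L)/(2*L))
X(l) = 6 (X(l) = 6*1 = 6)
(444 + X(8))/(190 + 1/(-334 + x(-5)²)) = (444 + 6)/(190 + 1/(-334 + ((½)*(5 - 5)/(-5))²)) = 450/(190 + 1/(-334 + ((½)*(-⅕)*0)²)) = 450/(190 + 1/(-334 + 0²)) = 450/(190 + 1/(-334 + 0)) = 450/(190 + 1/(-334)) = 450/(190 - 1/334) = 450/(63459/334) = 450*(334/63459) = 16700/7051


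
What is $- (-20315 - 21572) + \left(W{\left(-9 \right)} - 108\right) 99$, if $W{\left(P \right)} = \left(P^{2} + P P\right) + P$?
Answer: $46342$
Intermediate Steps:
$W{\left(P \right)} = P + 2 P^{2}$ ($W{\left(P \right)} = \left(P^{2} + P^{2}\right) + P = 2 P^{2} + P = P + 2 P^{2}$)
$- (-20315 - 21572) + \left(W{\left(-9 \right)} - 108\right) 99 = - (-20315 - 21572) + \left(- 9 \left(1 + 2 \left(-9\right)\right) - 108\right) 99 = - (-20315 - 21572) + \left(- 9 \left(1 - 18\right) - 108\right) 99 = \left(-1\right) \left(-41887\right) + \left(\left(-9\right) \left(-17\right) - 108\right) 99 = 41887 + \left(153 - 108\right) 99 = 41887 + 45 \cdot 99 = 41887 + 4455 = 46342$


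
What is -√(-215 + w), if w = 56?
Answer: -I*√159 ≈ -12.61*I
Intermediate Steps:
-√(-215 + w) = -√(-215 + 56) = -√(-159) = -I*√159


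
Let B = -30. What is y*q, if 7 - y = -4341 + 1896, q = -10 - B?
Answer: 49040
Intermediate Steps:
q = 20 (q = -10 - 1*(-30) = -10 + 30 = 20)
y = 2452 (y = 7 - (-4341 + 1896) = 7 - 1*(-2445) = 7 + 2445 = 2452)
y*q = 2452*20 = 49040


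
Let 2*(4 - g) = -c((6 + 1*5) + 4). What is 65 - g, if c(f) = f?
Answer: 107/2 ≈ 53.500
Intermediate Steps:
g = 23/2 (g = 4 - (-1)*((6 + 1*5) + 4)/2 = 4 - (-1)*((6 + 5) + 4)/2 = 4 - (-1)*(11 + 4)/2 = 4 - (-1)*15/2 = 4 - ½*(-15) = 4 + 15/2 = 23/2 ≈ 11.500)
65 - g = 65 - 1*23/2 = 65 - 23/2 = 107/2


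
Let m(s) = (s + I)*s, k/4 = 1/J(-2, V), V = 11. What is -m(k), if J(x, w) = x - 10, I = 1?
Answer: 2/9 ≈ 0.22222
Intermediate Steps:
J(x, w) = -10 + x
k = -⅓ (k = 4/(-10 - 2) = 4/(-12) = 4*(-1/12) = -⅓ ≈ -0.33333)
m(s) = s*(1 + s) (m(s) = (s + 1)*s = (1 + s)*s = s*(1 + s))
-m(k) = -(-1)*(1 - ⅓)/3 = -(-1)*2/(3*3) = -1*(-2/9) = 2/9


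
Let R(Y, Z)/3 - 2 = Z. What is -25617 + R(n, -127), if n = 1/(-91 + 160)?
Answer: -25992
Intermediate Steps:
n = 1/69 ≈ 0.014493
R(Y, Z) = 6 + 3*Z
-25617 + R(n, -127) = -25617 + (6 + 3*(-127)) = -25617 + (6 - 381) = -25617 - 375 = -25992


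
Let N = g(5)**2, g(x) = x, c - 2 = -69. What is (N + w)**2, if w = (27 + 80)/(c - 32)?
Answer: 5607424/9801 ≈ 572.13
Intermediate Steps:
c = -67 (c = 2 - 69 = -67)
N = 25 (N = 5**2 = 25)
w = -107/99 (w = (27 + 80)/(-67 - 32) = 107/(-99) = 107*(-1/99) = -107/99 ≈ -1.0808)
(N + w)**2 = (25 - 107/99)**2 = (2368/99)**2 = 5607424/9801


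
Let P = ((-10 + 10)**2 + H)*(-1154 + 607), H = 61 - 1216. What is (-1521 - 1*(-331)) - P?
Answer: -632975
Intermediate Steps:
H = -1155
P = 631785 (P = ((-10 + 10)**2 - 1155)*(-1154 + 607) = (0**2 - 1155)*(-547) = (0 - 1155)*(-547) = -1155*(-547) = 631785)
(-1521 - 1*(-331)) - P = (-1521 - 1*(-331)) - 1*631785 = (-1521 + 331) - 631785 = -1190 - 631785 = -632975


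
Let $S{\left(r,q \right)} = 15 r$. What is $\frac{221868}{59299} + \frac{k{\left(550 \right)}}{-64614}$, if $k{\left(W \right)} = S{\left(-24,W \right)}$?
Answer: $\frac{2392854432}{638590931} \approx 3.7471$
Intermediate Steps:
$k{\left(W \right)} = -360$ ($k{\left(W \right)} = 15 \left(-24\right) = -360$)
$\frac{221868}{59299} + \frac{k{\left(550 \right)}}{-64614} = \frac{221868}{59299} - \frac{360}{-64614} = 221868 \cdot \frac{1}{59299} - - \frac{60}{10769} = \frac{221868}{59299} + \frac{60}{10769} = \frac{2392854432}{638590931}$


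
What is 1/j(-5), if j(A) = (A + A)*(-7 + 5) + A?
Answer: 1/15 ≈ 0.066667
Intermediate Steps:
j(A) = -3*A (j(A) = (2*A)*(-2) + A = -4*A + A = -3*A)
1/j(-5) = 1/(-3*(-5)) = 1/15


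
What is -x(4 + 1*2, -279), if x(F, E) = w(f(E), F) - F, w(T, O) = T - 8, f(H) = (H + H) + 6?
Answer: 566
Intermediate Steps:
f(H) = 6 + 2*H (f(H) = 2*H + 6 = 6 + 2*H)
w(T, O) = -8 + T
x(F, E) = -2 - F + 2*E (x(F, E) = (-8 + (6 + 2*E)) - F = (-2 + 2*E) - F = -2 - F + 2*E)
-x(4 + 1*2, -279) = -(-2 - (4 + 1*2) + 2*(-279)) = -(-2 - (4 + 2) - 558) = -(-2 - 1*6 - 558) = -(-2 - 6 - 558) = -1*(-566) = 566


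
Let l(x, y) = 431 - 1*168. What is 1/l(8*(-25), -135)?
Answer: 1/263 ≈ 0.0038023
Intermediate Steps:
l(x, y) = 263 (l(x, y) = 431 - 168 = 263)
1/l(8*(-25), -135) = 1/263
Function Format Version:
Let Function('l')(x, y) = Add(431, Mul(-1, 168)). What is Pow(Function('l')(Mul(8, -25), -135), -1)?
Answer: Rational(1, 263) ≈ 0.0038023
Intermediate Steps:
Function('l')(x, y) = 263 (Function('l')(x, y) = Add(431, -168) = 263)
Pow(Function('l')(Mul(8, -25), -135), -1) = Pow(263, -1) = Rational(1, 263)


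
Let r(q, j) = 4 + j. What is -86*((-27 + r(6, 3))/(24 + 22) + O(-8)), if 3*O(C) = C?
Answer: 18404/69 ≈ 266.72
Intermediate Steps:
O(C) = C/3
-86*((-27 + r(6, 3))/(24 + 22) + O(-8)) = -86*((-27 + (4 + 3))/(24 + 22) + (⅓)*(-8)) = -86*((-27 + 7)/46 - 8/3) = -86*(-20*1/46 - 8/3) = -86*(-10/23 - 8/3) = -86*(-214/69) = 18404/69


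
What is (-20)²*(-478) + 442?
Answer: -190758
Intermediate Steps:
(-20)²*(-478) + 442 = 400*(-478) + 442 = -191200 + 442 = -190758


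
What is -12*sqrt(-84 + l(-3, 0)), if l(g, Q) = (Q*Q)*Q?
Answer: -24*I*sqrt(21) ≈ -109.98*I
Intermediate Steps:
l(g, Q) = Q**3 (l(g, Q) = Q**2*Q = Q**3)
-12*sqrt(-84 + l(-3, 0)) = -12*sqrt(-84 + 0**3) = -12*sqrt(-84 + 0) = -24*I*sqrt(21)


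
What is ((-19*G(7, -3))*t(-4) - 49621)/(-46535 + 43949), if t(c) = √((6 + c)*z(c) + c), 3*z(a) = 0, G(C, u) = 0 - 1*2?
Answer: 49621/2586 - 38*I/1293 ≈ 19.188 - 0.029389*I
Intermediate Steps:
G(C, u) = -2 (G(C, u) = 0 - 2 = -2)
z(a) = 0 (z(a) = (⅓)*0 = 0)
t(c) = √c (t(c) = √((6 + c)*0 + c) = √(0 + c) = √c)
((-19*G(7, -3))*t(-4) - 49621)/(-46535 + 43949) = ((-19*(-2))*√(-4) - 49621)/(-46535 + 43949) = (38*(2*I) - 49621)/(-2586) = (76*I - 49621)*(-1/2586) = (-49621 + 76*I)*(-1/2586) = 49621/2586 - 38*I/1293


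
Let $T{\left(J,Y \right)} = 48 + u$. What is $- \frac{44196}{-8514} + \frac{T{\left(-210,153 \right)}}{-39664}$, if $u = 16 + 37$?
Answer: $\frac{292021705}{56283216} \approx 5.1884$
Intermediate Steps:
$u = 53$
$T{\left(J,Y \right)} = 101$ ($T{\left(J,Y \right)} = 48 + 53 = 101$)
$- \frac{44196}{-8514} + \frac{T{\left(-210,153 \right)}}{-39664} = - \frac{44196}{-8514} + \frac{101}{-39664} = \left(-44196\right) \left(- \frac{1}{8514}\right) + 101 \left(- \frac{1}{39664}\right) = \frac{7366}{1419} - \frac{101}{39664} = \frac{292021705}{56283216}$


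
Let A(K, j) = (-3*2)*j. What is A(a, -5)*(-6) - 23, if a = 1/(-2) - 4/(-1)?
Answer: -203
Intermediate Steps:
a = 7/2 (a = 1*(-½) - 4*(-1) = -½ + 4 = 7/2 ≈ 3.5000)
A(K, j) = -6*j
A(a, -5)*(-6) - 23 = -6*(-5)*(-6) - 23 = 30*(-6) - 23 = -180 - 23 = -203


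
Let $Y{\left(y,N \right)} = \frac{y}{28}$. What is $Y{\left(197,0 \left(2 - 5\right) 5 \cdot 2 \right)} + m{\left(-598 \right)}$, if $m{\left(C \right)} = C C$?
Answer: $\frac{10013109}{28} \approx 3.5761 \cdot 10^{5}$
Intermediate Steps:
$Y{\left(y,N \right)} = \frac{y}{28}$ ($Y{\left(y,N \right)} = y \frac{1}{28} = \frac{y}{28}$)
$m{\left(C \right)} = C^{2}$
$Y{\left(197,0 \left(2 - 5\right) 5 \cdot 2 \right)} + m{\left(-598 \right)} = \frac{1}{28} \cdot 197 + \left(-598\right)^{2} = \frac{197}{28} + 357604 = \frac{10013109}{28}$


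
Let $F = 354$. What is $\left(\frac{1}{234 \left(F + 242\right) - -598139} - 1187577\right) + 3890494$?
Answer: $\frac{1993679687952}{737603} \approx 2.7029 \cdot 10^{6}$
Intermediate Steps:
$\left(\frac{1}{234 \left(F + 242\right) - -598139} - 1187577\right) + 3890494 = \left(\frac{1}{234 \left(354 + 242\right) - -598139} - 1187577\right) + 3890494 = \left(\frac{1}{234 \cdot 596 + 598139} - 1187577\right) + 3890494 = \left(\frac{1}{139464 + 598139} - 1187577\right) + 3890494 = \left(\frac{1}{737603} - 1187577\right) + 3890494 = - \frac{875960357930}{737603} + 3890494 = \frac{1993679687952}{737603}$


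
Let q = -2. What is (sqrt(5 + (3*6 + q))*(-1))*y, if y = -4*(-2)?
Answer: -8*sqrt(21) ≈ -36.661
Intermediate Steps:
y = 8
(sqrt(5 + (3*6 + q))*(-1))*y = (sqrt(5 + (3*6 - 2))*(-1))*8 = (sqrt(5 + (18 - 2))*(-1))*8 = (sqrt(5 + 16)*(-1))*8 = (sqrt(21)*(-1))*8 = -sqrt(21)*8 = -8*sqrt(21)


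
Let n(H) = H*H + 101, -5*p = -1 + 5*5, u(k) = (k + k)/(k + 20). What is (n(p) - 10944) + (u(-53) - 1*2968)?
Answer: -11372417/825 ≈ -13785.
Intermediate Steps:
u(k) = 2*k/(20 + k) (u(k) = (2*k)/(20 + k) = 2*k/(20 + k))
p = -24/5 (p = -(-1 + 5*5)/5 = -(-1 + 25)/5 = -⅕*24 = -24/5 ≈ -4.8000)
n(H) = 101 + H² (n(H) = H² + 101 = 101 + H²)
(n(p) - 10944) + (u(-53) - 1*2968) = ((101 + (-24/5)²) - 10944) + (2*(-53)/(20 - 53) - 1*2968) = ((101 + 576/25) - 10944) + (2*(-53)/(-33) - 2968) = (3101/25 - 10944) + (2*(-53)*(-1/33) - 2968) = -270499/25 + (106/33 - 2968) = -270499/25 - 97838/33 = -11372417/825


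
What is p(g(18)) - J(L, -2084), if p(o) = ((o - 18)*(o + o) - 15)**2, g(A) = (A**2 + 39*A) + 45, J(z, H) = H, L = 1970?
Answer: 5087329873205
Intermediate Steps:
g(A) = 45 + A**2 + 39*A
p(o) = (-15 + 2*o*(-18 + o))**2 (p(o) = ((-18 + o)*(2*o) - 15)**2 = (2*o*(-18 + o) - 15)**2 = (-15 + 2*o*(-18 + o))**2)
p(g(18)) - J(L, -2084) = (15 - 2*(45 + 18**2 + 39*18)**2 + 36*(45 + 18**2 + 39*18))**2 - 1*(-2084) = (15 - 2*(45 + 324 + 702)**2 + 36*(45 + 324 + 702))**2 + 2084 = (15 - 2*1071**2 + 36*1071)**2 + 2084 = (15 - 2*1147041 + 38556)**2 + 2084 = (15 - 2294082 + 38556)**2 + 2084 = (-2255511)**2 + 2084 = 5087329871121 + 2084 = 5087329873205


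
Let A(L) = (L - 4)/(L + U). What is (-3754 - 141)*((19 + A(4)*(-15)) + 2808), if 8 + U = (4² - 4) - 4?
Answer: -11011165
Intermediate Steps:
U = 0 (U = -8 + ((4² - 4) - 4) = -8 + ((16 - 4) - 4) = -8 + (12 - 4) = -8 + 8 = 0)
A(L) = (-4 + L)/L (A(L) = (L - 4)/(L + 0) = (-4 + L)/L)
(-3754 - 141)*((19 + A(4)*(-15)) + 2808) = (-3754 - 141)*((19 + ((-4 + 4)/4)*(-15)) + 2808) = -3895*((19 + ((¼)*0)*(-15)) + 2808) = -3895*((19 + 0*(-15)) + 2808) = -3895*((19 + 0) + 2808) = -3895*(19 + 2808) = -3895*2827 = -11011165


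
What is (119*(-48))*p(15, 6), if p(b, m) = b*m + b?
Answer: -599760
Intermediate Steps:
p(b, m) = b + b*m
(119*(-48))*p(15, 6) = (119*(-48))*(15*(1 + 6)) = -85680*7 = -5712*105 = -599760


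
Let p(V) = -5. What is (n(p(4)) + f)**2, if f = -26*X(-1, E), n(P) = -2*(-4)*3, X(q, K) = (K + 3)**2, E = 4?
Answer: 1562500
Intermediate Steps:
X(q, K) = (3 + K)**2
n(P) = 24 (n(P) = 8*3 = 24)
f = -1274 (f = -26*(3 + 4)**2 = -26*7**2 = -26*49 = -1274)
(n(p(4)) + f)**2 = (24 - 1274)**2 = (-1250)**2 = 1562500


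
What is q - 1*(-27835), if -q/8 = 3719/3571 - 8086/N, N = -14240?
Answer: 88424001817/3178190 ≈ 27822.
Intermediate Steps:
q = -40916833/3178190 (q = -8*(3719/3571 - 8086/(-14240)) = -8*(3719*(1/3571) - 8086*(-1/14240)) = -8*(3719/3571 + 4043/7120) = -8*40916833/25425520 = -40916833/3178190 ≈ -12.874)
q - 1*(-27835) = -40916833/3178190 - 1*(-27835) = -40916833/3178190 + 27835 = 88424001817/3178190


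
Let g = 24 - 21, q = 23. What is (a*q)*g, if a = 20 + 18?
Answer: 2622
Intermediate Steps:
g = 3
a = 38
(a*q)*g = (38*23)*3 = 874*3 = 2622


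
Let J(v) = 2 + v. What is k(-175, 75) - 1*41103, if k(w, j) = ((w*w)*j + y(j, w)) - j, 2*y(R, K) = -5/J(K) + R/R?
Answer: 390235670/173 ≈ 2.2557e+6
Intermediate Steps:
y(R, K) = 1/2 - 5/(2*(2 + K)) (y(R, K) = (-5/(2 + K) + R/R)/2 = (-5/(2 + K) + 1)/2 = (1 - 5/(2 + K))/2 = 1/2 - 5/(2*(2 + K)))
k(w, j) = -j + j*w**2 + (-3 + w)/(2*(2 + w)) (k(w, j) = ((w*w)*j + (-3 + w)/(2*(2 + w))) - j = (w**2*j + (-3 + w)/(2*(2 + w))) - j = (j*w**2 + (-3 + w)/(2*(2 + w))) - j = -j + j*w**2 + (-3 + w)/(2*(2 + w)))
k(-175, 75) - 1*41103 = (-3 - 175 + 2*75*(-1 + (-175)**2)*(2 - 175))/(2*(2 - 175)) - 1*41103 = (1/2)*(-3 - 175 + 2*75*(-1 + 30625)*(-173))/(-173) - 41103 = (1/2)*(-1/173)*(-3 - 175 + 2*75*30624*(-173)) - 41103 = (1/2)*(-1/173)*(-3 - 175 - 794692800) - 41103 = (1/2)*(-1/173)*(-794692978) - 41103 = 397346489/173 - 41103 = 390235670/173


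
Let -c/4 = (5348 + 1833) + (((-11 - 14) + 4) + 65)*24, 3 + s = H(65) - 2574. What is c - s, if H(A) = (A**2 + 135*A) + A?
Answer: -43436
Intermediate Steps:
H(A) = A**2 + 136*A
s = 10488 (s = -3 + (65*(136 + 65) - 2574) = -3 + (65*201 - 2574) = -3 + (13065 - 2574) = -3 + 10491 = 10488)
c = -32948 (c = -4*((5348 + 1833) + (((-11 - 14) + 4) + 65)*24) = -4*(7181 + ((-25 + 4) + 65)*24) = -4*(7181 + (-21 + 65)*24) = -4*(7181 + 44*24) = -4*(7181 + 1056) = -4*8237 = -32948)
c - s = -32948 - 1*10488 = -32948 - 10488 = -43436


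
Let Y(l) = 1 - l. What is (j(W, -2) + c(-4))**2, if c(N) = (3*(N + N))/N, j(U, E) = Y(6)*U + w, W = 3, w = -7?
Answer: 256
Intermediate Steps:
j(U, E) = -7 - 5*U (j(U, E) = (1 - 1*6)*U - 7 = (1 - 6)*U - 7 = -5*U - 7 = -7 - 5*U)
c(N) = 6 (c(N) = (3*(2*N))/N = (6*N)/N = 6)
(j(W, -2) + c(-4))**2 = ((-7 - 5*3) + 6)**2 = ((-7 - 15) + 6)**2 = (-22 + 6)**2 = (-16)**2 = 256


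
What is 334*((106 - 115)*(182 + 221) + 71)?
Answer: -1187704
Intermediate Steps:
334*((106 - 115)*(182 + 221) + 71) = 334*(-9*403 + 71) = 334*(-3627 + 71) = 334*(-3556) = -1187704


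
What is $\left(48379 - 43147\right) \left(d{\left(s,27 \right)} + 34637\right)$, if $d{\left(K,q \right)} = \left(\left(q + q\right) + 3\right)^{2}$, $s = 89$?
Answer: $198219552$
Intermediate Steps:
$d{\left(K,q \right)} = \left(3 + 2 q\right)^{2}$ ($d{\left(K,q \right)} = \left(2 q + 3\right)^{2} = \left(3 + 2 q\right)^{2}$)
$\left(48379 - 43147\right) \left(d{\left(s,27 \right)} + 34637\right) = \left(48379 - 43147\right) \left(\left(3 + 2 \cdot 27\right)^{2} + 34637\right) = 5232 \left(\left(3 + 54\right)^{2} + 34637\right) = 5232 \left(57^{2} + 34637\right) = 5232 \left(3249 + 34637\right) = 5232 \cdot 37886 = 198219552$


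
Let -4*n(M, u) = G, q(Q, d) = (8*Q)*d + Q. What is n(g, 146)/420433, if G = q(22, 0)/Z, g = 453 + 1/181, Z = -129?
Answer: 11/108471714 ≈ 1.0141e-7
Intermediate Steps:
g = 81994/181 (g = 453 + 1/181 = 81994/181 ≈ 453.01)
q(Q, d) = Q + 8*Q*d (q(Q, d) = 8*Q*d + Q = Q + 8*Q*d)
G = -22/129 (G = (22*(1 + 8*0))/(-129) = (22*(1 + 0))*(-1/129) = (22*1)*(-1/129) = 22*(-1/129) = -22/129 ≈ -0.17054)
n(M, u) = 11/258 (n(M, u) = -1/4*(-22/129) = 11/258)
n(g, 146)/420433 = (11/258)/420433 = (11/258)*(1/420433) = 11/108471714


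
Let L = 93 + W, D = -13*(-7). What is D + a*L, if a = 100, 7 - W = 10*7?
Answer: 3091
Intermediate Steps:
W = -63 (W = 7 - 10*7 = 7 - 1*70 = 7 - 70 = -63)
D = 91
L = 30 (L = 93 - 63 = 30)
D + a*L = 91 + 100*30 = 91 + 3000 = 3091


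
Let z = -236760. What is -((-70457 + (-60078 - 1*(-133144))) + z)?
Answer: 234151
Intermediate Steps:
-((-70457 + (-60078 - 1*(-133144))) + z) = -((-70457 + (-60078 - 1*(-133144))) - 236760) = -((-70457 + (-60078 + 133144)) - 236760) = -((-70457 + 73066) - 236760) = -(2609 - 236760) = -1*(-234151) = 234151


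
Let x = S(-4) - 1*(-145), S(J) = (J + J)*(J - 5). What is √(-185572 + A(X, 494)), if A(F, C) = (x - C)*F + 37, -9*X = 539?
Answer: 8*I*√23758/3 ≈ 411.03*I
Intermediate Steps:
S(J) = 2*J*(-5 + J) (S(J) = (2*J)*(-5 + J) = 2*J*(-5 + J))
X = -539/9 (X = -⅑*539 = -539/9 ≈ -59.889)
x = 217 (x = 2*(-4)*(-5 - 4) - 1*(-145) = 2*(-4)*(-9) + 145 = 72 + 145 = 217)
A(F, C) = 37 + F*(217 - C) (A(F, C) = (217 - C)*F + 37 = F*(217 - C) + 37 = 37 + F*(217 - C))
√(-185572 + A(X, 494)) = √(-185572 + (37 + 217*(-539/9) - 1*494*(-539/9))) = √(-185572 + (37 - 116963/9 + 266266/9)) = √(-185572 + 149636/9) = √(-1520512/9) = 8*I*√23758/3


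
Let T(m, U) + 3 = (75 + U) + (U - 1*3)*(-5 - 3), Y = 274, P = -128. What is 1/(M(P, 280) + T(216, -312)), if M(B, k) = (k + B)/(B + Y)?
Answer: 73/166516 ≈ 0.00043840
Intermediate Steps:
M(B, k) = (B + k)/(274 + B) (M(B, k) = (k + B)/(B + 274) = (B + k)/(274 + B))
T(m, U) = 96 - 7*U (T(m, U) = -3 + ((75 + U) + (U - 1*3)*(-5 - 3)) = -3 + ((75 + U) + (U - 3)*(-8)) = -3 + ((75 + U) + (-3 + U)*(-8)) = -3 + ((75 + U) + (24 - 8*U)) = -3 + (99 - 7*U) = 96 - 7*U)
1/(M(P, 280) + T(216, -312)) = 1/((-128 + 280)/(274 - 128) + (96 - 7*(-312))) = 1/(152/146 + (96 + 2184)) = 1/((1/146)*152 + 2280) = 1/(76/73 + 2280) = 1/(166516/73) = 73/166516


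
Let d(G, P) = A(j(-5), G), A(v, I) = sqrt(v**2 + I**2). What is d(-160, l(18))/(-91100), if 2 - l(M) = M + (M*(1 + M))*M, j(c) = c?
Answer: -sqrt(41)/3644 ≈ -0.0017572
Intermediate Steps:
A(v, I) = sqrt(I**2 + v**2)
l(M) = 2 - M - M**2*(1 + M) (l(M) = 2 - (M + (M*(1 + M))*M) = 2 - (M + M**2*(1 + M)) = 2 + (-M - M**2*(1 + M)) = 2 - M - M**2*(1 + M))
d(G, P) = sqrt(25 + G**2) (d(G, P) = sqrt(G**2 + (-5)**2) = sqrt(G**2 + 25) = sqrt(25 + G**2))
d(-160, l(18))/(-91100) = sqrt(25 + (-160)**2)/(-91100) = sqrt(25 + 25600)*(-1/91100) = sqrt(25625)*(-1/91100) = (25*sqrt(41))*(-1/91100) = -sqrt(41)/3644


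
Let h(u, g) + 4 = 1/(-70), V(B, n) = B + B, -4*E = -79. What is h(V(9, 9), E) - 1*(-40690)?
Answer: 2848019/70 ≈ 40686.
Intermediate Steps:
E = 79/4 (E = -1/4*(-79) = 79/4 ≈ 19.750)
V(B, n) = 2*B
h(u, g) = -281/70 (h(u, g) = -4 + 1/(-70) = -4 - 1/70 = -281/70)
h(V(9, 9), E) - 1*(-40690) = -281/70 - 1*(-40690) = -281/70 + 40690 = 2848019/70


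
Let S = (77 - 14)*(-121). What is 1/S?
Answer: -1/7623 ≈ -0.00013118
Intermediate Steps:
S = -7623 (S = 63*(-121) = -7623)
1/S = 1/(-7623) = -1/7623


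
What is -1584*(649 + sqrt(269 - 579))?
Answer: -1028016 - 1584*I*sqrt(310) ≈ -1.028e+6 - 27889.0*I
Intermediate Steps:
-1584*(649 + sqrt(269 - 579)) = -1584*(649 + sqrt(-310)) = -1584*(649 + I*sqrt(310)) = -1028016 - 1584*I*sqrt(310)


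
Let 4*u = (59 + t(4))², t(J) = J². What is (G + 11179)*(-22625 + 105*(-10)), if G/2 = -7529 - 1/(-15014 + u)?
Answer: 4998688385675/54431 ≈ 9.1835e+7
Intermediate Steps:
u = 5625/4 (u = (59 + 4²)²/4 = (59 + 16)²/4 = (¼)*75² = (¼)*5625 = 5625/4 ≈ 1406.3)
G = -819621990/54431 (G = 2*(-7529 - 1/(-15014 + 5625/4)) = 2*(-7529 - 1/(-54431/4)) = 2*(-7529 - 1*(-4/54431)) = 2*(-7529 + 4/54431) = 2*(-409810995/54431) = -819621990/54431 ≈ -15058.)
(G + 11179)*(-22625 + 105*(-10)) = (-819621990/54431 + 11179)*(-22625 + 105*(-10)) = -211137841*(-22625 - 1050)/54431 = -211137841/54431*(-23675) = 4998688385675/54431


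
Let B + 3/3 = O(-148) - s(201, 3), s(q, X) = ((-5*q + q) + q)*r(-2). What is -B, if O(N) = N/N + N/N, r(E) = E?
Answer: 1205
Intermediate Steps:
O(N) = 2 (O(N) = 1 + 1 = 2)
s(q, X) = 6*q (s(q, X) = ((-5*q + q) + q)*(-2) = (-4*q + q)*(-2) = -3*q*(-2) = 6*q)
B = -1205 (B = -1 + (2 - 6*201) = -1 + (2 - 1*1206) = -1 + (2 - 1206) = -1 - 1204 = -1205)
-B = -1*(-1205) = 1205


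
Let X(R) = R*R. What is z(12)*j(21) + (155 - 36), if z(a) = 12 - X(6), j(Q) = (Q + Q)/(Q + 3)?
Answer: 77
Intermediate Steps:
X(R) = R**2
j(Q) = 2*Q/(3 + Q) (j(Q) = (2*Q)/(3 + Q) = 2*Q/(3 + Q))
z(a) = -24 (z(a) = 12 - 1*6**2 = 12 - 1*36 = 12 - 36 = -24)
z(12)*j(21) + (155 - 36) = -48*21/(3 + 21) + (155 - 36) = -48*21/24 + 119 = -24*7/4 + 119 = -42 + 119 = 77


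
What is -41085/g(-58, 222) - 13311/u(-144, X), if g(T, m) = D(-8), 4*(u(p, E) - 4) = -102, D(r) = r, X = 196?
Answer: 1979631/344 ≈ 5754.7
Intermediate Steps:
u(p, E) = -43/2 (u(p, E) = 4 + (¼)*(-102) = 4 - 51/2 = -43/2)
g(T, m) = -8
-41085/g(-58, 222) - 13311/u(-144, X) = -41085/(-8) - 13311/(-43/2) = -41085*(-⅛) - 13311*(-2/43) = 41085/8 + 26622/43 = 1979631/344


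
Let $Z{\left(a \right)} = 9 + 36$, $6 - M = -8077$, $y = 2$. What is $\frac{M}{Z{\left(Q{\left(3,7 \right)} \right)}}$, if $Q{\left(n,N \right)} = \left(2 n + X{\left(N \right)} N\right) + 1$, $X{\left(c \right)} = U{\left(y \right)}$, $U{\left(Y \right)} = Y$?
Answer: $\frac{8083}{45} \approx 179.62$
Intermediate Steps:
$M = 8083$ ($M = 6 - -8077 = 6 + 8077 = 8083$)
$X{\left(c \right)} = 2$
$Q{\left(n,N \right)} = 1 + 2 N + 2 n$ ($Q{\left(n,N \right)} = \left(2 n + 2 N\right) + 1 = \left(2 N + 2 n\right) + 1 = 1 + 2 N + 2 n$)
$Z{\left(a \right)} = 45$
$\frac{M}{Z{\left(Q{\left(3,7 \right)} \right)}} = \frac{8083}{45}$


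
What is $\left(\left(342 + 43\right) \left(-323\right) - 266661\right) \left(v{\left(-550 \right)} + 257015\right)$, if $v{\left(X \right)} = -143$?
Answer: $-100441061952$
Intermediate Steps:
$\left(\left(342 + 43\right) \left(-323\right) - 266661\right) \left(v{\left(-550 \right)} + 257015\right) = \left(\left(342 + 43\right) \left(-323\right) - 266661\right) \left(-143 + 257015\right) = \left(385 \left(-323\right) - 266661\right) 256872 = \left(-124355 - 266661\right) 256872 = \left(-391016\right) 256872 = -100441061952$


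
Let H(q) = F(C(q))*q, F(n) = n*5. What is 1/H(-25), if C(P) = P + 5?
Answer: 1/2500 ≈ 0.00040000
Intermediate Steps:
C(P) = 5 + P
F(n) = 5*n
H(q) = q*(25 + 5*q) (H(q) = (5*(5 + q))*q = (25 + 5*q)*q = q*(25 + 5*q))
1/H(-25) = 1/(5*(-25)*(5 - 25)) = 1/(5*(-25)*(-20)) = 1/2500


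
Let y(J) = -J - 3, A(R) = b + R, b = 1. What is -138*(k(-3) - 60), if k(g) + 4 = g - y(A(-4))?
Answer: 9246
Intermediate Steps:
A(R) = 1 + R
y(J) = -3 - J
k(g) = -4 + g (k(g) = -4 + (g - (-3 - (1 - 4))) = -4 + (g - (-3 - 1*(-3))) = -4 + (g - (-3 + 3)) = -4 + (g - 1*0) = -4 + (g + 0) = -4 + g)
-138*(k(-3) - 60) = -138*((-4 - 3) - 60) = -138*(-7 - 60) = -138*(-67) = 9246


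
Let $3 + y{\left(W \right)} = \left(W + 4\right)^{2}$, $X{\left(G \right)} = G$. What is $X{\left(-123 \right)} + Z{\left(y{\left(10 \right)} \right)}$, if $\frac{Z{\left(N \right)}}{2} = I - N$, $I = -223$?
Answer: $-955$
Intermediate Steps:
$y{\left(W \right)} = -3 + \left(4 + W\right)^{2}$ ($y{\left(W \right)} = -3 + \left(W + 4\right)^{2} = -3 + \left(4 + W\right)^{2}$)
$Z{\left(N \right)} = -446 - 2 N$ ($Z{\left(N \right)} = 2 \left(-223 - N\right) = -446 - 2 N$)
$X{\left(-123 \right)} + Z{\left(y{\left(10 \right)} \right)} = -123 - \left(446 + 2 \left(-3 + \left(4 + 10\right)^{2}\right)\right) = -123 - \left(446 + 2 \left(-3 + 14^{2}\right)\right) = -123 - \left(446 + 2 \left(-3 + 196\right)\right) = -123 - 832 = -955$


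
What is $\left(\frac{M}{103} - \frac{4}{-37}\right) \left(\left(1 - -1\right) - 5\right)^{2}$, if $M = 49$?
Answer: $\frac{20025}{3811} \approx 5.2545$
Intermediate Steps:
$\left(\frac{M}{103} - \frac{4}{-37}\right) \left(\left(1 - -1\right) - 5\right)^{2} = \left(\frac{49}{103} - \frac{4}{-37}\right) \left(\left(1 - -1\right) - 5\right)^{2} = \left(49 \cdot \frac{1}{103} - - \frac{4}{37}\right) \left(\left(1 + 1\right) - 5\right)^{2} = \left(\frac{49}{103} + \frac{4}{37}\right) \left(2 - 5\right)^{2} = \frac{2225 \left(-3\right)^{2}}{3811} = \frac{2225}{3811} \cdot 9 = \frac{20025}{3811}$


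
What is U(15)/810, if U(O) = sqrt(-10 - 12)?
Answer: I*sqrt(22)/810 ≈ 0.0057906*I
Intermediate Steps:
U(O) = I*sqrt(22) (U(O) = sqrt(-22) = I*sqrt(22))
U(15)/810 = (I*sqrt(22))/810 = (I*sqrt(22))*(1/810) = I*sqrt(22)/810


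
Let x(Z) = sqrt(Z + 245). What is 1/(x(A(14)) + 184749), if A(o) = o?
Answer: 184749/34132192742 - sqrt(259)/34132192742 ≈ 5.4123e-6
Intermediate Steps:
x(Z) = sqrt(245 + Z)
1/(x(A(14)) + 184749) = 1/(sqrt(245 + 14) + 184749) = 1/(sqrt(259) + 184749) = 1/(184749 + sqrt(259))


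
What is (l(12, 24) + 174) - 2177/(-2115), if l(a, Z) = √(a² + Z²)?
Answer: 370187/2115 + 12*√5 ≈ 201.86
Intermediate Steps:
l(a, Z) = √(Z² + a²)
(l(12, 24) + 174) - 2177/(-2115) = (√(24² + 12²) + 174) - 2177/(-2115) = (√(576 + 144) + 174) - 2177*(-1/2115) = (√720 + 174) + 2177/2115 = (12*√5 + 174) + 2177/2115 = (174 + 12*√5) + 2177/2115 = 370187/2115 + 12*√5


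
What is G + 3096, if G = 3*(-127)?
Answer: 2715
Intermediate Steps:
G = -381
G + 3096 = -381 + 3096 = 2715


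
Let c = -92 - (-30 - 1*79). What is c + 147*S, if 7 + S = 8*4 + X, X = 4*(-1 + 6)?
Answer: 6632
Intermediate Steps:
X = 20 (X = 4*5 = 20)
c = 17 (c = -92 - (-30 - 79) = -92 - 1*(-109) = -92 + 109 = 17)
S = 45 (S = -7 + (8*4 + 20) = -7 + (32 + 20) = -7 + 52 = 45)
c + 147*S = 17 + 147*45 = 17 + 6615 = 6632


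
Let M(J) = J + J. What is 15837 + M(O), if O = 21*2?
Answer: 15921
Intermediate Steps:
O = 42
M(J) = 2*J
15837 + M(O) = 15837 + 2*42 = 15837 + 84 = 15921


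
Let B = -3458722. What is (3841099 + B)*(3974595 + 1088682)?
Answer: 1936080669429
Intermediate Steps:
(3841099 + B)*(3974595 + 1088682) = (3841099 - 3458722)*(3974595 + 1088682) = 382377*5063277 = 1936080669429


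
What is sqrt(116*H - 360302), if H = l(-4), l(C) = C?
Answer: I*sqrt(360766) ≈ 600.64*I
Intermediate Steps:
H = -4
sqrt(116*H - 360302) = sqrt(116*(-4) - 360302) = sqrt(-464 - 360302) = sqrt(-360766) = I*sqrt(360766)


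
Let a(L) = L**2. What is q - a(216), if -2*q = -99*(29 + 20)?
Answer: -88461/2 ≈ -44231.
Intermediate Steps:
q = 4851/2 (q = -(-99)*(29 + 20)/2 = -(-99)*49/2 = -1/2*(-4851) = 4851/2 ≈ 2425.5)
q - a(216) = 4851/2 - 1*216**2 = 4851/2 - 1*46656 = 4851/2 - 46656 = -88461/2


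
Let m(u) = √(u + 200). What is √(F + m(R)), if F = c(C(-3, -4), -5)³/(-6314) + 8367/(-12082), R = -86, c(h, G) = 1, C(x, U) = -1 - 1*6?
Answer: √(-5141632170290 + 7422851209081*√114)/2724491 ≈ 3.1598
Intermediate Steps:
C(x, U) = -7 (C(x, U) = -1 - 6 = -7)
m(u) = √(200 + u)
F = -1887190/2724491 (F = 1³/(-6314) + 8367/(-12082) = 1*(-1/6314) + 8367*(-1/12082) = -1/6314 - 8367/12082 = -1887190/2724491 ≈ -0.69268)
√(F + m(R)) = √(-1887190/2724491 + √(200 - 86)) = √(-1887190/2724491 + √114)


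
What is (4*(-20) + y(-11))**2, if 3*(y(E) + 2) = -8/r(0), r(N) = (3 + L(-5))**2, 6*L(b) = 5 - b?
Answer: 16192576/2401 ≈ 6744.1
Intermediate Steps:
L(b) = 5/6 - b/6 (L(b) = (5 - b)/6 = 5/6 - b/6)
r(N) = 196/9 (r(N) = (3 + (5/6 - 1/6*(-5)))**2 = (3 + (5/6 + 5/6))**2 = (3 + 5/3)**2 = (14/3)**2 = 196/9)
y(E) = -104/49 (y(E) = -2 + (-8/196/9)/3 = -2 + (-8*9/196)/3 = -2 + (1/3)*(-18/49) = -2 - 6/49 = -104/49)
(4*(-20) + y(-11))**2 = (4*(-20) - 104/49)**2 = (-80 - 104/49)**2 = (-4024/49)**2 = 16192576/2401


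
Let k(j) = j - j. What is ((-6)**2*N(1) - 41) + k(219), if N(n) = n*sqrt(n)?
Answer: -5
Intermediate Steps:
k(j) = 0
N(n) = n**(3/2)
((-6)**2*N(1) - 41) + k(219) = ((-6)**2*1**(3/2) - 41) + 0 = (36*1 - 41) + 0 = (36 - 41) + 0 = -5 + 0 = -5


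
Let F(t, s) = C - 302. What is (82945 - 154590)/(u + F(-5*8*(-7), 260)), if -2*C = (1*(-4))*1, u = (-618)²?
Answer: -71645/381624 ≈ -0.18774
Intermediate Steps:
u = 381924
C = 2 (C = -1*(-4)/2 = -(-2) = -½*(-4) = 2)
F(t, s) = -300 (F(t, s) = 2 - 302 = -300)
(82945 - 154590)/(u + F(-5*8*(-7), 260)) = (82945 - 154590)/(381924 - 300) = -71645/381624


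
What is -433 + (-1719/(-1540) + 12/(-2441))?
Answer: -1623530021/3759140 ≈ -431.89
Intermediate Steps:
-433 + (-1719/(-1540) + 12/(-2441)) = -433 + (-1719*(-1/1540) + 12*(-1/2441)) = -433 + (1719/1540 - 12/2441) = -433 + 4177599/3759140 = -1623530021/3759140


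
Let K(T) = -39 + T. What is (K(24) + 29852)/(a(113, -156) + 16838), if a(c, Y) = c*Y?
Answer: -29837/790 ≈ -37.768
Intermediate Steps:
a(c, Y) = Y*c
(K(24) + 29852)/(a(113, -156) + 16838) = ((-39 + 24) + 29852)/(-156*113 + 16838) = (-15 + 29852)/(-17628 + 16838) = 29837/(-790) = 29837*(-1/790) = -29837/790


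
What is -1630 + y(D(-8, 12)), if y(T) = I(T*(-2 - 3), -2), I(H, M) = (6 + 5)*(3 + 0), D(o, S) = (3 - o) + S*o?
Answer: -1597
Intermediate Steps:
D(o, S) = 3 - o + S*o
I(H, M) = 33 (I(H, M) = 11*3 = 33)
y(T) = 33
-1630 + y(D(-8, 12)) = -1630 + 33 = -1597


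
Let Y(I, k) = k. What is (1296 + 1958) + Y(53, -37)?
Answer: 3217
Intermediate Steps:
(1296 + 1958) + Y(53, -37) = (1296 + 1958) - 37 = 3254 - 37 = 3217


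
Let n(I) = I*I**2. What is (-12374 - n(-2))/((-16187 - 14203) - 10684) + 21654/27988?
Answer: 308879001/287394778 ≈ 1.0748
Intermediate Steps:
n(I) = I**3
(-12374 - n(-2))/((-16187 - 14203) - 10684) + 21654/27988 = (-12374 - 1*(-2)**3)/((-16187 - 14203) - 10684) + 21654/27988 = (-12374 - 1*(-8))/(-30390 - 10684) + 21654*(1/27988) = (-12374 + 8)/(-41074) + 10827/13994 = -12366*(-1/41074) + 10827/13994 = 6183/20537 + 10827/13994 = 308879001/287394778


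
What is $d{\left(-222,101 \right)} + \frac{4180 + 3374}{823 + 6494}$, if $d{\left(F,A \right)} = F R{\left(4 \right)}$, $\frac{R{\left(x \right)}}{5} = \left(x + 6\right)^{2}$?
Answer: $- \frac{270726482}{2439} \approx -1.11 \cdot 10^{5}$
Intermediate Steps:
$R{\left(x \right)} = 5 \left(6 + x\right)^{2}$ ($R{\left(x \right)} = 5 \left(x + 6\right)^{2} = 5 \left(6 + x\right)^{2}$)
$d{\left(F,A \right)} = 500 F$ ($d{\left(F,A \right)} = F 5 \left(6 + 4\right)^{2} = F 5 \cdot 10^{2} = F 5 \cdot 100 = F 500 = 500 F$)
$d{\left(-222,101 \right)} + \frac{4180 + 3374}{823 + 6494} = 500 \left(-222\right) + \frac{4180 + 3374}{823 + 6494} = -111000 + \frac{7554}{7317} = -111000 + 7554 \cdot \frac{1}{7317} = -111000 + \frac{2518}{2439} = - \frac{270726482}{2439}$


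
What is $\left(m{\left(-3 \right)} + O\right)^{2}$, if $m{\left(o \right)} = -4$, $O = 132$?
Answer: $16384$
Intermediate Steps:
$\left(m{\left(-3 \right)} + O\right)^{2} = \left(-4 + 132\right)^{2} = 128^{2} = 16384$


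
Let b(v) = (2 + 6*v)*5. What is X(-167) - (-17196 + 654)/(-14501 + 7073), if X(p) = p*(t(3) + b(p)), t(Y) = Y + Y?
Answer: 1032486767/1238 ≈ 8.3400e+5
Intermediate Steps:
t(Y) = 2*Y
b(v) = 10 + 30*v
X(p) = p*(16 + 30*p) (X(p) = p*(2*3 + (10 + 30*p)) = p*(6 + (10 + 30*p)) = p*(16 + 30*p))
X(-167) - (-17196 + 654)/(-14501 + 7073) = 2*(-167)*(8 + 15*(-167)) - (-17196 + 654)/(-14501 + 7073) = 2*(-167)*(8 - 2505) - (-16542)/(-7428) = 2*(-167)*(-2497) - (-16542)*(-1)/7428 = 833998 - 1*2757/1238 = 833998 - 2757/1238 = 1032486767/1238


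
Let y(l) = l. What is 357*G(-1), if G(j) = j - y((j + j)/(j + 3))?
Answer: 0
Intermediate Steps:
G(j) = j - 2*j/(3 + j) (G(j) = j - (j + j)/(j + 3) = j - 2*j/(3 + j))
357*G(-1) = 357*(-(1 - 1)/(3 - 1)) = 357*(-1*0/2) = 357*(-1*1/2*0) = 357*0 = 0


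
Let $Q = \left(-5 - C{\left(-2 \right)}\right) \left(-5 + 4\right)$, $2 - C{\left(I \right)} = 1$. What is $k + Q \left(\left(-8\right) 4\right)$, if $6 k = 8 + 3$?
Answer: $- \frac{1141}{6} \approx -190.17$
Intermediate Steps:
$C{\left(I \right)} = 1$ ($C{\left(I \right)} = 2 - 1 = 1$)
$Q = 6$ ($Q = \left(-5 - 1\right) \left(-5 + 4\right) = \left(-5 - 1\right) \left(-1\right) = \left(-6\right) \left(-1\right) = 6$)
$k = \frac{11}{6}$ ($k = \frac{8 + 3}{6} = \frac{1}{6} \cdot 11 = \frac{11}{6} \approx 1.8333$)
$k + Q \left(\left(-8\right) 4\right) = \frac{11}{6} + 6 \left(\left(-8\right) 4\right) = \frac{11}{6} + 6 \left(-32\right) = \frac{11}{6} - 192 = - \frac{1141}{6}$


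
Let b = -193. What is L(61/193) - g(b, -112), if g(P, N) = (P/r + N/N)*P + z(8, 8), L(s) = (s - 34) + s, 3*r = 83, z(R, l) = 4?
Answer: -19074100/16019 ≈ -1190.7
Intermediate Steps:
r = 83/3 (r = (1/3)*83 = 83/3 ≈ 27.667)
L(s) = -34 + 2*s (L(s) = (-34 + s) + s = -34 + 2*s)
g(P, N) = 4 + P*(1 + 3*P/83) (g(P, N) = (P/(83/3) + N/N)*P + 4 = (P*(3/83) + 1)*P + 4 = (3*P/83 + 1)*P + 4 = (1 + 3*P/83)*P + 4 = P*(1 + 3*P/83) + 4 = 4 + P*(1 + 3*P/83))
L(61/193) - g(b, -112) = (-34 + 2*(61/193)) - (4 - 193 + (3/83)*(-193)**2) = (-34 + 2*(61*(1/193))) - (4 - 193 + (3/83)*37249) = (-34 + 2*(61/193)) - (4 - 193 + 111747/83) = (-34 + 122/193) - 1*96060/83 = -6440/193 - 96060/83 = -19074100/16019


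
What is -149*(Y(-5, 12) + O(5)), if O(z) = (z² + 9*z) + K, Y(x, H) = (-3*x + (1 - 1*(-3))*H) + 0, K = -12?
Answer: -18029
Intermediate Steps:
Y(x, H) = -3*x + 4*H (Y(x, H) = (-3*x + (1 + 3)*H) + 0 = (-3*x + 4*H) + 0 = -3*x + 4*H)
O(z) = -12 + z² + 9*z (O(z) = (z² + 9*z) - 12 = -12 + z² + 9*z)
-149*(Y(-5, 12) + O(5)) = -149*((-3*(-5) + 4*12) + (-12 + 5² + 9*5)) = -149*((15 + 48) + (-12 + 25 + 45)) = -149*(63 + 58) = -149*121 = -18029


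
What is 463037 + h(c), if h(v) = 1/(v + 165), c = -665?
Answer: 231518499/500 ≈ 4.6304e+5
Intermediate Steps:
h(v) = 1/(165 + v)
463037 + h(c) = 463037 + 1/(165 - 665) = 463037 + 1/(-500) = 463037 - 1/500 = 231518499/500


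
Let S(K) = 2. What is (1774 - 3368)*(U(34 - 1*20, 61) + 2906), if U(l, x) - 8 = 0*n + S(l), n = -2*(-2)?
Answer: -4648104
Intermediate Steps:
n = 4
U(l, x) = 10 (U(l, x) = 8 + (0*4 + 2) = 8 + (0 + 2) = 8 + 2 = 10)
(1774 - 3368)*(U(34 - 1*20, 61) + 2906) = (1774 - 3368)*(10 + 2906) = -1594*2916 = -4648104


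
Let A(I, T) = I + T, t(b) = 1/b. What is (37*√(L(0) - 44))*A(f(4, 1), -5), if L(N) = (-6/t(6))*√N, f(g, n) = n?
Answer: -296*I*√11 ≈ -981.72*I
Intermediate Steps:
t(b) = 1/b
L(N) = -36*√N (L(N) = (-6/(1/6))*√N = (-6/⅙)*√N = (-6*6)*√N = -36*√N)
(37*√(L(0) - 44))*A(f(4, 1), -5) = (37*√(-36*√0 - 44))*(1 - 5) = (37*√(-36*0 - 44))*(-4) = (37*√(0 - 44))*(-4) = (37*√(-44))*(-4) = (37*(2*I*√11))*(-4) = (74*I*√11)*(-4) = -296*I*√11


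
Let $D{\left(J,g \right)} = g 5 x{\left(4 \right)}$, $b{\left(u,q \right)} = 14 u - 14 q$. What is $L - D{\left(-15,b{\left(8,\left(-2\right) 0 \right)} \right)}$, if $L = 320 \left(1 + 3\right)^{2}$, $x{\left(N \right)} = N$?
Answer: $2880$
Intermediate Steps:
$b{\left(u,q \right)} = - 14 q + 14 u$
$D{\left(J,g \right)} = 20 g$ ($D{\left(J,g \right)} = g 5 \cdot 4 = 5 g 4 = 20 g$)
$L = 5120$ ($L = 320 \cdot 4^{2} = 320 \cdot 16 = 5120$)
$L - D{\left(-15,b{\left(8,\left(-2\right) 0 \right)} \right)} = 5120 - 20 \left(- 14 \left(\left(-2\right) 0\right) + 14 \cdot 8\right) = 5120 - 20 \left(\left(-14\right) 0 + 112\right) = 5120 - 20 \left(0 + 112\right) = 5120 - 20 \cdot 112 = 5120 - 2240 = 2880$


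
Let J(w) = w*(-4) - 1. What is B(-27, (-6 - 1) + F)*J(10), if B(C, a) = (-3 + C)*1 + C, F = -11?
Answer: 2337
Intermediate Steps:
J(w) = -1 - 4*w (J(w) = -4*w - 1 = -1 - 4*w)
B(C, a) = -3 + 2*C (B(C, a) = (-3 + C) + C = -3 + 2*C)
B(-27, (-6 - 1) + F)*J(10) = (-3 + 2*(-27))*(-1 - 4*10) = (-3 - 54)*(-1 - 40) = -57*(-41) = 2337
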